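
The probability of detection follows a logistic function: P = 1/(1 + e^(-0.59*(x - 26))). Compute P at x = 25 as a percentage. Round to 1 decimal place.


P(x) = 1/(1 + e^(-0.59*(25 - 26)))
Exponent = -0.59 * -1 = 0.59
e^(0.59) = 1.803988
P = 1/(1 + 1.803988) = 0.356635
Percentage = 35.7


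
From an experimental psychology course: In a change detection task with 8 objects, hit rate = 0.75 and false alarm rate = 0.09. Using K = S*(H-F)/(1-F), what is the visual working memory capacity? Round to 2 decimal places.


K = S * (H - F) / (1 - F)
H - F = 0.66
1 - F = 0.91
K = 8 * 0.66 / 0.91
= 5.80


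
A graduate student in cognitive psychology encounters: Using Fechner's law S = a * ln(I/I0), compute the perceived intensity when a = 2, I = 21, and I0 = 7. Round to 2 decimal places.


S = 2 * ln(21/7)
I/I0 = 3.0
ln(3.0) = 1.0986
S = 2 * 1.0986
= 2.20


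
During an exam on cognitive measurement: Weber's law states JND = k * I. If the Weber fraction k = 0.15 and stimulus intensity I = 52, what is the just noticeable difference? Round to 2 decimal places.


JND = k * I
JND = 0.15 * 52
= 7.80


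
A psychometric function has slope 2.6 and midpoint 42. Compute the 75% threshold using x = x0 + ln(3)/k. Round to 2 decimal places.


At P = 0.75: 0.75 = 1/(1 + e^(-k*(x-x0)))
Solving: e^(-k*(x-x0)) = 1/3
x = x0 + ln(3)/k
ln(3) = 1.0986
x = 42 + 1.0986/2.6
= 42 + 0.4225
= 42.42


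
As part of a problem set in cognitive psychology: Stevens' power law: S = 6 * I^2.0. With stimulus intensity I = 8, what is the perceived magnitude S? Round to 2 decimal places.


S = 6 * 8^2.0
8^2.0 = 64.0
S = 6 * 64.0
= 384.00


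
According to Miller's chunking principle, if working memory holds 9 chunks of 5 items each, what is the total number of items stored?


Total items = chunks * items_per_chunk
= 9 * 5
= 45


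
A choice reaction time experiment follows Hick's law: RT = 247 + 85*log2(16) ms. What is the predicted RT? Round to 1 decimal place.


RT = 247 + 85 * log2(16)
log2(16) = 4.0
RT = 247 + 85 * 4.0
= 247 + 340.0
= 587.0 ms


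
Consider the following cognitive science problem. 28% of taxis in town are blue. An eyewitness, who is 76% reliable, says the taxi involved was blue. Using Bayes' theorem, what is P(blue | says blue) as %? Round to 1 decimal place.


P(blue | says blue) = P(says blue | blue)*P(blue) / [P(says blue | blue)*P(blue) + P(says blue | not blue)*P(not blue)]
Numerator = 0.76 * 0.28 = 0.2128
False identification = 0.24 * 0.72 = 0.1728
P = 0.2128 / (0.2128 + 0.1728)
= 0.2128 / 0.3856
As percentage = 55.2


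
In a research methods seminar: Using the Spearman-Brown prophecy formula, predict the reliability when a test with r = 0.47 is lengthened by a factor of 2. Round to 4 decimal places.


r_new = n*r / (1 + (n-1)*r)
Numerator = 2 * 0.47 = 0.94
Denominator = 1 + 1 * 0.47 = 1.47
r_new = 0.94 / 1.47
= 0.6395


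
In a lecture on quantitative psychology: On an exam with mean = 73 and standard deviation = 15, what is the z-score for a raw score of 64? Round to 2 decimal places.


z = (X - mu) / sigma
= (64 - 73) / 15
= -9 / 15
= -0.60


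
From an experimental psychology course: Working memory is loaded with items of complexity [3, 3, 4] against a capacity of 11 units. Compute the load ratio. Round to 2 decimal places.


Total complexity = 3 + 3 + 4 = 10
Load = total / capacity = 10 / 11
= 0.91


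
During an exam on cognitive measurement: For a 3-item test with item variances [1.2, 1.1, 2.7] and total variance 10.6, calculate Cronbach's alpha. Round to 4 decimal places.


alpha = (k/(k-1)) * (1 - sum(s_i^2)/s_total^2)
sum(item variances) = 5.0
k/(k-1) = 3/2 = 1.5
1 - 5.0/10.6 = 1 - 0.471698 = 0.528302
alpha = 1.5 * 0.528302
= 0.7925


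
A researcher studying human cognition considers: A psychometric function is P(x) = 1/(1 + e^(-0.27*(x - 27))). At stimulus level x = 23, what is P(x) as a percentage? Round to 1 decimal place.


P(x) = 1/(1 + e^(-0.27*(23 - 27)))
Exponent = -0.27 * -4 = 1.08
e^(1.08) = 2.94468
P = 1/(1 + 2.94468) = 0.253506
Percentage = 25.4


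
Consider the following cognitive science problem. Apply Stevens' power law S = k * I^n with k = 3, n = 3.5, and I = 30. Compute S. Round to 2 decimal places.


S = 3 * 30^3.5
30^3.5 = 147885.0905
S = 3 * 147885.0905
= 443655.27


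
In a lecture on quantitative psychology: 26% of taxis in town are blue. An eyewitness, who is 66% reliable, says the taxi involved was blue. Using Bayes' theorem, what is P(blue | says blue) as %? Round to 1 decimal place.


P(blue | says blue) = P(says blue | blue)*P(blue) / [P(says blue | blue)*P(blue) + P(says blue | not blue)*P(not blue)]
Numerator = 0.66 * 0.26 = 0.1716
False identification = 0.34 * 0.74 = 0.2516
P = 0.1716 / (0.1716 + 0.2516)
= 0.1716 / 0.4232
As percentage = 40.5


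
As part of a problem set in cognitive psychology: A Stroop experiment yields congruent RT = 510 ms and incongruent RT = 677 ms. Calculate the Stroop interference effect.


Stroop effect = RT(incongruent) - RT(congruent)
= 677 - 510
= 167 ms


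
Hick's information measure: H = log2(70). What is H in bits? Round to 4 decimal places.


H = log2(n)
H = log2(70)
= 6.1293


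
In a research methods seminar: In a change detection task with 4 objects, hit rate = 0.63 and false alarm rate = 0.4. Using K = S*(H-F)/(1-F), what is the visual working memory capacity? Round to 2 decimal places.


K = S * (H - F) / (1 - F)
H - F = 0.23
1 - F = 0.6
K = 4 * 0.23 / 0.6
= 1.53


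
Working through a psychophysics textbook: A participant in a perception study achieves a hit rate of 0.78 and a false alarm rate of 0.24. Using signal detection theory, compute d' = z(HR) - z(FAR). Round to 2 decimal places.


d' = z(HR) - z(FAR)
z(0.78) = 0.7722
z(0.24) = -0.7063
d' = 0.7722 - -0.7063
= 1.48


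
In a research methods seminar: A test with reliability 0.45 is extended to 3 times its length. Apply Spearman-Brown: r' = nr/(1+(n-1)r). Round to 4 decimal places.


r_new = n*r / (1 + (n-1)*r)
Numerator = 3 * 0.45 = 1.35
Denominator = 1 + 2 * 0.45 = 1.9
r_new = 1.35 / 1.9
= 0.7105


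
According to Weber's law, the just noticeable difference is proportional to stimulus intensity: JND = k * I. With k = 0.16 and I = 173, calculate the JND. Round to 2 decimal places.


JND = k * I
JND = 0.16 * 173
= 27.68


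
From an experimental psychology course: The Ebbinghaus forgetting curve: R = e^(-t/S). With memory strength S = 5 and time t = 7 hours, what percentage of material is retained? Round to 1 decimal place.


R = e^(-t/S)
-t/S = -7/5 = -1.4
R = e^(-1.4) = 0.246597
Percentage = 0.246597 * 100
= 24.7


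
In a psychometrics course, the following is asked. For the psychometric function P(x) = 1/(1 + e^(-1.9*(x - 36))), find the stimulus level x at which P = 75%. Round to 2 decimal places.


At P = 0.75: 0.75 = 1/(1 + e^(-k*(x-x0)))
Solving: e^(-k*(x-x0)) = 1/3
x = x0 + ln(3)/k
ln(3) = 1.0986
x = 36 + 1.0986/1.9
= 36 + 0.5782
= 36.58


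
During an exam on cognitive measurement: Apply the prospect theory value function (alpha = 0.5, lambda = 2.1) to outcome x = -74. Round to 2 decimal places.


Since x = -74 < 0, use v(x) = -lambda*(-x)^alpha
(-x) = 74
74^0.5 = 8.6023
v(-74) = -2.1 * 8.6023
= -18.06


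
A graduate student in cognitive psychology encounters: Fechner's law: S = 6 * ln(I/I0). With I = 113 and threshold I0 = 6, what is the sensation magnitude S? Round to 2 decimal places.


S = 6 * ln(113/6)
I/I0 = 18.833333
ln(18.833333) = 2.9356
S = 6 * 2.9356
= 17.61


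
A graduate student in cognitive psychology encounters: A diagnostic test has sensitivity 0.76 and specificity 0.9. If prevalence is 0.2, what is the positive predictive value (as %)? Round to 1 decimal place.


PPV = (sens * prev) / (sens * prev + (1-spec) * (1-prev))
Numerator = 0.76 * 0.2 = 0.152
P(positive and no disease) = (1 - spec) * (1 - prev) = (1 - 0.9) * (1 - 0.2) = 0.08
Denominator = 0.152 + 0.08 = 0.232
PPV = 0.152 / 0.232 = 0.655172
As percentage = 65.5


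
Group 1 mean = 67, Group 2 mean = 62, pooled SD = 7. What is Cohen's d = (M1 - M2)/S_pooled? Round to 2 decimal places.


Cohen's d = (M1 - M2) / S_pooled
= (67 - 62) / 7
= 5 / 7
= 0.71


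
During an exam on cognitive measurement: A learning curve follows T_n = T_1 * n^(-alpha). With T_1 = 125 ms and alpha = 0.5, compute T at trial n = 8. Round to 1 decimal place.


T_n = 125 * 8^(-0.5)
8^(-0.5) = 0.353553
T_n = 125 * 0.353553
= 44.2 ms


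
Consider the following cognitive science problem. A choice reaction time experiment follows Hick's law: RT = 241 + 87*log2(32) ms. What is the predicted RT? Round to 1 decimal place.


RT = 241 + 87 * log2(32)
log2(32) = 5.0
RT = 241 + 87 * 5.0
= 241 + 435.0
= 676.0 ms


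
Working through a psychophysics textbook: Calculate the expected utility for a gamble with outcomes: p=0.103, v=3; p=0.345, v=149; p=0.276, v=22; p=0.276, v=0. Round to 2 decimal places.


EU = sum(p_i * v_i)
0.103 * 3 = 0.309
0.345 * 149 = 51.405
0.276 * 22 = 6.072
0.276 * 0 = 0.0
EU = 0.309 + 51.405 + 6.072 + 0.0
= 57.79


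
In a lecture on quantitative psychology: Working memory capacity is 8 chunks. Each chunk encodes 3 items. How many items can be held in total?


Total items = chunks * items_per_chunk
= 8 * 3
= 24


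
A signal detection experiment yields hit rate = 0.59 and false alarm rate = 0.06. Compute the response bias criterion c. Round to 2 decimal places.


c = -0.5 * (z(HR) + z(FAR))
z(0.59) = 0.2275
z(0.06) = -1.5548
c = -0.5 * (0.2275 + -1.5548)
= -0.5 * -1.3273
= 0.66


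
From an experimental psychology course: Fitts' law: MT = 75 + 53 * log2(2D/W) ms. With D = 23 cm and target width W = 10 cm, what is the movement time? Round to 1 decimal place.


MT = 75 + 53 * log2(2*23/10)
2D/W = 4.6
log2(4.6) = 2.2016
MT = 75 + 53 * 2.2016
= 191.7 ms


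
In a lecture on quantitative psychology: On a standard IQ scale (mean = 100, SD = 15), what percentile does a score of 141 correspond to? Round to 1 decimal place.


z = (IQ - mean) / SD
z = (141 - 100) / 15 = 2.7333
Percentile = Phi(2.7333) * 100
Phi(2.7333) = 0.996865
= 99.7


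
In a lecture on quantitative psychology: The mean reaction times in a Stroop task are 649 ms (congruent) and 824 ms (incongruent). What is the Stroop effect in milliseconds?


Stroop effect = RT(incongruent) - RT(congruent)
= 824 - 649
= 175 ms


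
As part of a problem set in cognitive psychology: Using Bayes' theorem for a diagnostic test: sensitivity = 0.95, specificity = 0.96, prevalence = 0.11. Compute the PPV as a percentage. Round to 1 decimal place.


PPV = (sens * prev) / (sens * prev + (1-spec) * (1-prev))
Numerator = 0.95 * 0.11 = 0.1045
P(positive and no disease) = (1 - spec) * (1 - prev) = (1 - 0.96) * (1 - 0.11) = 0.0356
Denominator = 0.1045 + 0.0356 = 0.1401
PPV = 0.1045 / 0.1401 = 0.745896
As percentage = 74.6


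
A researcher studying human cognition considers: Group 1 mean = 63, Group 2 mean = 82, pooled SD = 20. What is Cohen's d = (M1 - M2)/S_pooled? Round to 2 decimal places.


Cohen's d = (M1 - M2) / S_pooled
= (63 - 82) / 20
= -19 / 20
= -0.95


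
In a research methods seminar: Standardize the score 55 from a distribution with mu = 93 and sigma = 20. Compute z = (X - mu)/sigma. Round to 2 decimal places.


z = (X - mu) / sigma
= (55 - 93) / 20
= -38 / 20
= -1.90


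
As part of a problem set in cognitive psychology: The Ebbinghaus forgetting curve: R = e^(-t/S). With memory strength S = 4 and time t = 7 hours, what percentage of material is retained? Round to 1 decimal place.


R = e^(-t/S)
-t/S = -7/4 = -1.75
R = e^(-1.75) = 0.173774
Percentage = 0.173774 * 100
= 17.4


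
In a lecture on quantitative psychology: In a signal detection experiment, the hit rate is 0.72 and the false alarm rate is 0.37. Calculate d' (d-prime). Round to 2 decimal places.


d' = z(HR) - z(FAR)
z(0.72) = 0.5828
z(0.37) = -0.3319
d' = 0.5828 - -0.3319
= 0.91


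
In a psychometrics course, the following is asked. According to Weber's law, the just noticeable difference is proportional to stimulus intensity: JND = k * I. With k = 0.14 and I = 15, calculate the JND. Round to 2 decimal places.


JND = k * I
JND = 0.14 * 15
= 2.10


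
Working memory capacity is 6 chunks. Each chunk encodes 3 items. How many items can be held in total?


Total items = chunks * items_per_chunk
= 6 * 3
= 18


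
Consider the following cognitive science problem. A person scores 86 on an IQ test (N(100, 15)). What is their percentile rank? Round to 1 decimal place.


z = (IQ - mean) / SD
z = (86 - 100) / 15 = -0.9333
Percentile = Phi(-0.9333) * 100
Phi(-0.9333) = 0.175333
= 17.5


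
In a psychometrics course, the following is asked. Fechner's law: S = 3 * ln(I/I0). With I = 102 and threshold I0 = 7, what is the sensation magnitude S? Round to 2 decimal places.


S = 3 * ln(102/7)
I/I0 = 14.571429
ln(14.571429) = 2.6791
S = 3 * 2.6791
= 8.04


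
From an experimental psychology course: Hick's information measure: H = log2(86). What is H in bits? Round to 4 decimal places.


H = log2(n)
H = log2(86)
= 6.4263


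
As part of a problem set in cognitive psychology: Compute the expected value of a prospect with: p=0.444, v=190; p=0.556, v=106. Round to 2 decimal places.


EU = sum(p_i * v_i)
0.444 * 190 = 84.36
0.556 * 106 = 58.936
EU = 84.36 + 58.936
= 143.30


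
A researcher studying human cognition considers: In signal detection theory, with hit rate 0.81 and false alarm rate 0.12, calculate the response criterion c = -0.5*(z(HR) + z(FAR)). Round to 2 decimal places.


c = -0.5 * (z(HR) + z(FAR))
z(0.81) = 0.8779
z(0.12) = -1.175
c = -0.5 * (0.8779 + -1.175)
= -0.5 * -0.2971
= 0.15


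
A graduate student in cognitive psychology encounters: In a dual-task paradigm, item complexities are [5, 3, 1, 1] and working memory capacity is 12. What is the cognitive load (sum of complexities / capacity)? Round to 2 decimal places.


Total complexity = 5 + 3 + 1 + 1 = 10
Load = total / capacity = 10 / 12
= 0.83


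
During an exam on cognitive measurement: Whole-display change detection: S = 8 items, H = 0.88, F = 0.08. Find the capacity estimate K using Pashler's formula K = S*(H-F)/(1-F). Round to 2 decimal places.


K = S * (H - F) / (1 - F)
H - F = 0.8
1 - F = 0.92
K = 8 * 0.8 / 0.92
= 6.96


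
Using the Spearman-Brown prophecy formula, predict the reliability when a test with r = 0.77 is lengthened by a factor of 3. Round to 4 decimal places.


r_new = n*r / (1 + (n-1)*r)
Numerator = 3 * 0.77 = 2.31
Denominator = 1 + 2 * 0.77 = 2.54
r_new = 2.31 / 2.54
= 0.9094


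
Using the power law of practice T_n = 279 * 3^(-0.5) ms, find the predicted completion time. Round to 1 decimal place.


T_n = 279 * 3^(-0.5)
3^(-0.5) = 0.57735
T_n = 279 * 0.57735
= 161.1 ms


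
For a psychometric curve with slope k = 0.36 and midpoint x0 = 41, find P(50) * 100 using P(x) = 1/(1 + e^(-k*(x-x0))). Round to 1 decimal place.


P(x) = 1/(1 + e^(-0.36*(50 - 41)))
Exponent = -0.36 * 9 = -3.24
e^(-3.24) = 0.039164
P = 1/(1 + 0.039164) = 0.962312
Percentage = 96.2


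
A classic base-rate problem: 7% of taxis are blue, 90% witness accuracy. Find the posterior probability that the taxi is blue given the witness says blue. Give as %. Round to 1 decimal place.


P(blue | says blue) = P(says blue | blue)*P(blue) / [P(says blue | blue)*P(blue) + P(says blue | not blue)*P(not blue)]
Numerator = 0.9 * 0.07 = 0.063
False identification = 0.1 * 0.93 = 0.093
P = 0.063 / (0.063 + 0.093)
= 0.063 / 0.156
As percentage = 40.4


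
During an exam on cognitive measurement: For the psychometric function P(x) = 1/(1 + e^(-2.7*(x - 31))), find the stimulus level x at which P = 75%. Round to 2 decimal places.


At P = 0.75: 0.75 = 1/(1 + e^(-k*(x-x0)))
Solving: e^(-k*(x-x0)) = 1/3
x = x0 + ln(3)/k
ln(3) = 1.0986
x = 31 + 1.0986/2.7
= 31 + 0.4069
= 31.41


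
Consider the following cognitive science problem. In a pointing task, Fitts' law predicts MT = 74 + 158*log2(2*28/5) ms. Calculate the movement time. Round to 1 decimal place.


MT = 74 + 158 * log2(2*28/5)
2D/W = 11.2
log2(11.2) = 3.4854
MT = 74 + 158 * 3.4854
= 624.7 ms


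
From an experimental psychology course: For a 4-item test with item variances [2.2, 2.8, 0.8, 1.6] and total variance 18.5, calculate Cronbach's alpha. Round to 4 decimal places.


alpha = (k/(k-1)) * (1 - sum(s_i^2)/s_total^2)
sum(item variances) = 7.4
k/(k-1) = 4/3 = 1.333333
1 - 7.4/18.5 = 1 - 0.4 = 0.6
alpha = 1.333333 * 0.6
= 0.8000


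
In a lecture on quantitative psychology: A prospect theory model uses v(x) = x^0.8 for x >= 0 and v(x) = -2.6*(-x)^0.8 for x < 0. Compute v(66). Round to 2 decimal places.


Since x = 66 >= 0, use v(x) = x^0.8
66^0.8 = 28.5519
v(66) = 28.55


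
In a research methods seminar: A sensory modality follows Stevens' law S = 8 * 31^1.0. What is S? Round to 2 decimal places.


S = 8 * 31^1.0
31^1.0 = 31.0
S = 8 * 31.0
= 248.00


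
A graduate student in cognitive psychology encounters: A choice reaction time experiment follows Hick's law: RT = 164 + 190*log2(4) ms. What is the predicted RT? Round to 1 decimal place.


RT = 164 + 190 * log2(4)
log2(4) = 2.0
RT = 164 + 190 * 2.0
= 164 + 380.0
= 544.0 ms


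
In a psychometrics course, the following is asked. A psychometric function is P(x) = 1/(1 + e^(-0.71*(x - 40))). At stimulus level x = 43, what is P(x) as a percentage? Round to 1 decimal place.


P(x) = 1/(1 + e^(-0.71*(43 - 40)))
Exponent = -0.71 * 3 = -2.13
e^(-2.13) = 0.118837
P = 1/(1 + 0.118837) = 0.893785
Percentage = 89.4


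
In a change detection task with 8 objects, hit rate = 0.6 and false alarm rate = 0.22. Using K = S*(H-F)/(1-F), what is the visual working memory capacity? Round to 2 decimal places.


K = S * (H - F) / (1 - F)
H - F = 0.38
1 - F = 0.78
K = 8 * 0.38 / 0.78
= 3.90


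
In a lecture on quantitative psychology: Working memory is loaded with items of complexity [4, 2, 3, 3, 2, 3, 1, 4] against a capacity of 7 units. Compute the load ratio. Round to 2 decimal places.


Total complexity = 4 + 2 + 3 + 3 + 2 + 3 + 1 + 4 = 22
Load = total / capacity = 22 / 7
= 3.14


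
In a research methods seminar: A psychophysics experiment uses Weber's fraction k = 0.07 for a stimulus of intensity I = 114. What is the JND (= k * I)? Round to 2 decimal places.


JND = k * I
JND = 0.07 * 114
= 7.98


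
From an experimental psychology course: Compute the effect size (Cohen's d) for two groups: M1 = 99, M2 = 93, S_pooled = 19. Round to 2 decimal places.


Cohen's d = (M1 - M2) / S_pooled
= (99 - 93) / 19
= 6 / 19
= 0.32


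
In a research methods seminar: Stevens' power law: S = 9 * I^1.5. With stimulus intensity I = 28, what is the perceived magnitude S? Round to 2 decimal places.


S = 9 * 28^1.5
28^1.5 = 148.1621
S = 9 * 148.1621
= 1333.46


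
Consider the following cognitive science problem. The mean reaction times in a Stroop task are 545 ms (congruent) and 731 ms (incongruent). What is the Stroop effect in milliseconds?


Stroop effect = RT(incongruent) - RT(congruent)
= 731 - 545
= 186 ms


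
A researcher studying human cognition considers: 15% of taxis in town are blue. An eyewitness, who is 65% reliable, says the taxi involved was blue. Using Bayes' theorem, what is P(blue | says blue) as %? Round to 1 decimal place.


P(blue | says blue) = P(says blue | blue)*P(blue) / [P(says blue | blue)*P(blue) + P(says blue | not blue)*P(not blue)]
Numerator = 0.65 * 0.15 = 0.0975
False identification = 0.35 * 0.85 = 0.2975
P = 0.0975 / (0.0975 + 0.2975)
= 0.0975 / 0.395
As percentage = 24.7


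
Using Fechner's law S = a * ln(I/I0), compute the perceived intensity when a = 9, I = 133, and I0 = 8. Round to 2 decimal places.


S = 9 * ln(133/8)
I/I0 = 16.625
ln(16.625) = 2.8109
S = 9 * 2.8109
= 25.30


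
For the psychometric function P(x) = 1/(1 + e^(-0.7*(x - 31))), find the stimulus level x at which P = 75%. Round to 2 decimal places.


At P = 0.75: 0.75 = 1/(1 + e^(-k*(x-x0)))
Solving: e^(-k*(x-x0)) = 1/3
x = x0 + ln(3)/k
ln(3) = 1.0986
x = 31 + 1.0986/0.7
= 31 + 1.5694
= 32.57


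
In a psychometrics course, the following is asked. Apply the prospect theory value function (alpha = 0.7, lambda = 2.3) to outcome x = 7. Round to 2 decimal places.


Since x = 7 >= 0, use v(x) = x^0.7
7^0.7 = 3.9045
v(7) = 3.90


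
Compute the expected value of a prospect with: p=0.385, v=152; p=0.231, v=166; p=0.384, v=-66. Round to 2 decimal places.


EU = sum(p_i * v_i)
0.385 * 152 = 58.52
0.231 * 166 = 38.346
0.384 * -66 = -25.344
EU = 58.52 + 38.346 + -25.344
= 71.52


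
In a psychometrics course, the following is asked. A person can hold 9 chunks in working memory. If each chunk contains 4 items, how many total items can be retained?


Total items = chunks * items_per_chunk
= 9 * 4
= 36


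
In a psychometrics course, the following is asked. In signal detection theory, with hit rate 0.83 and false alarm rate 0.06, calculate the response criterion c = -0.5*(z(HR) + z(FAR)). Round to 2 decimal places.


c = -0.5 * (z(HR) + z(FAR))
z(0.83) = 0.9542
z(0.06) = -1.5548
c = -0.5 * (0.9542 + -1.5548)
= -0.5 * -0.6006
= 0.30


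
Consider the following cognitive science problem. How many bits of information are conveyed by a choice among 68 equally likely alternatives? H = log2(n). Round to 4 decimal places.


H = log2(n)
H = log2(68)
= 6.0875


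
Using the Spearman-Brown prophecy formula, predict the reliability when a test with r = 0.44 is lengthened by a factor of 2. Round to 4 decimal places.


r_new = n*r / (1 + (n-1)*r)
Numerator = 2 * 0.44 = 0.88
Denominator = 1 + 1 * 0.44 = 1.44
r_new = 0.88 / 1.44
= 0.6111


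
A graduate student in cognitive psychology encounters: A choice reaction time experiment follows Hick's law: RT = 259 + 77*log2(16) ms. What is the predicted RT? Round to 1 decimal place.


RT = 259 + 77 * log2(16)
log2(16) = 4.0
RT = 259 + 77 * 4.0
= 259 + 308.0
= 567.0 ms


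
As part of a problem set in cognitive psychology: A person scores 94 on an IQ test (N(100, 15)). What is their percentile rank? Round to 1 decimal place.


z = (IQ - mean) / SD
z = (94 - 100) / 15 = -0.4
Percentile = Phi(-0.4) * 100
Phi(-0.4) = 0.344578
= 34.5


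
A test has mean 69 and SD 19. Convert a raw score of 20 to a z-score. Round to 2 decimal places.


z = (X - mu) / sigma
= (20 - 69) / 19
= -49 / 19
= -2.58


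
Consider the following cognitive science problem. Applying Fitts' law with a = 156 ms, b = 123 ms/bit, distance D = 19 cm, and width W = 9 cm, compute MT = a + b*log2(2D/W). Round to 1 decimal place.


MT = 156 + 123 * log2(2*19/9)
2D/W = 4.222222
log2(4.222222) = 2.078
MT = 156 + 123 * 2.078
= 411.6 ms


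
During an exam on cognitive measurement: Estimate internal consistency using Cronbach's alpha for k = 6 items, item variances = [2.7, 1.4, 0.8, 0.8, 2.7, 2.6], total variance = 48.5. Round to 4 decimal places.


alpha = (k/(k-1)) * (1 - sum(s_i^2)/s_total^2)
sum(item variances) = 11.0
k/(k-1) = 6/5 = 1.2
1 - 11.0/48.5 = 1 - 0.226804 = 0.773196
alpha = 1.2 * 0.773196
= 0.9278


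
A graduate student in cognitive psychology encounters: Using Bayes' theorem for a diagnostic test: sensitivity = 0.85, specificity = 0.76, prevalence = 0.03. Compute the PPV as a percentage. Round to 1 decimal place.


PPV = (sens * prev) / (sens * prev + (1-spec) * (1-prev))
Numerator = 0.85 * 0.03 = 0.0255
P(positive and no disease) = (1 - spec) * (1 - prev) = (1 - 0.76) * (1 - 0.03) = 0.2328
Denominator = 0.0255 + 0.2328 = 0.2583
PPV = 0.0255 / 0.2583 = 0.098722
As percentage = 9.9


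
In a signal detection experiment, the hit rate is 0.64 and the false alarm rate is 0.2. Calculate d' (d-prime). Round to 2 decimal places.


d' = z(HR) - z(FAR)
z(0.64) = 0.3585
z(0.2) = -0.8416
d' = 0.3585 - -0.8416
= 1.20


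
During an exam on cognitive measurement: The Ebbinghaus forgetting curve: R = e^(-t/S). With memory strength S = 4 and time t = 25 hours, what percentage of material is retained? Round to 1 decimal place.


R = e^(-t/S)
-t/S = -25/4 = -6.25
R = e^(-6.25) = 0.00193
Percentage = 0.00193 * 100
= 0.2


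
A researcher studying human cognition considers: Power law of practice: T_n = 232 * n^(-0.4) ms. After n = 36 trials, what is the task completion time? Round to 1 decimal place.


T_n = 232 * 36^(-0.4)
36^(-0.4) = 0.238495
T_n = 232 * 0.238495
= 55.3 ms


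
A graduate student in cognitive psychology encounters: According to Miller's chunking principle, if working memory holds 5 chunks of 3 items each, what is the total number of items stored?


Total items = chunks * items_per_chunk
= 5 * 3
= 15


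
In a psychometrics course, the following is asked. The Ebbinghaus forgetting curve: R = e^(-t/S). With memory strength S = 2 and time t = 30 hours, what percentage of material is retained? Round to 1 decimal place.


R = e^(-t/S)
-t/S = -30/2 = -15.0
R = e^(-15.0) = 0.0
Percentage = 0.0 * 100
= 0.0


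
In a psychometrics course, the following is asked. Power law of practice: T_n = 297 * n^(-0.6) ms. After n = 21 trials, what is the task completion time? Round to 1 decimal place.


T_n = 297 * 21^(-0.6)
21^(-0.6) = 0.160942
T_n = 297 * 0.160942
= 47.8 ms


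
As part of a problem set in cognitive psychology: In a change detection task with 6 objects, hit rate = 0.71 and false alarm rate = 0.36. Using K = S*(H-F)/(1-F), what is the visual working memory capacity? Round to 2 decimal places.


K = S * (H - F) / (1 - F)
H - F = 0.35
1 - F = 0.64
K = 6 * 0.35 / 0.64
= 3.28


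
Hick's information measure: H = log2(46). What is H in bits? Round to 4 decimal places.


H = log2(n)
H = log2(46)
= 5.5236


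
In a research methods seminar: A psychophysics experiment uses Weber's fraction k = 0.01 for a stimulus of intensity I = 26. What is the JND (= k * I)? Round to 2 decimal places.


JND = k * I
JND = 0.01 * 26
= 0.26


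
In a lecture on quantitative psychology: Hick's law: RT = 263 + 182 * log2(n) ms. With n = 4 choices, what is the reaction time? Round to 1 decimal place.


RT = 263 + 182 * log2(4)
log2(4) = 2.0
RT = 263 + 182 * 2.0
= 263 + 364.0
= 627.0 ms


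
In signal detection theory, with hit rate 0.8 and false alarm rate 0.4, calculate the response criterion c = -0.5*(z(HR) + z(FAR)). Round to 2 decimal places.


c = -0.5 * (z(HR) + z(FAR))
z(0.8) = 0.8416
z(0.4) = -0.2533
c = -0.5 * (0.8416 + -0.2533)
= -0.5 * 0.5883
= -0.29


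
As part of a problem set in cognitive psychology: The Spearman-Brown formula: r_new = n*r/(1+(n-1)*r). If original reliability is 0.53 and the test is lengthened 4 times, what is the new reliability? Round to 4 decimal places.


r_new = n*r / (1 + (n-1)*r)
Numerator = 4 * 0.53 = 2.12
Denominator = 1 + 3 * 0.53 = 2.59
r_new = 2.12 / 2.59
= 0.8185


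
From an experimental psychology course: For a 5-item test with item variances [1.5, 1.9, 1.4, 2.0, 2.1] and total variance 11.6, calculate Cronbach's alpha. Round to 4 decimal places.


alpha = (k/(k-1)) * (1 - sum(s_i^2)/s_total^2)
sum(item variances) = 8.9
k/(k-1) = 5/4 = 1.25
1 - 8.9/11.6 = 1 - 0.767241 = 0.232759
alpha = 1.25 * 0.232759
= 0.2909


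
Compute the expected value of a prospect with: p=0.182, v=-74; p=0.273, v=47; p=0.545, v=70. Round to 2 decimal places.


EU = sum(p_i * v_i)
0.182 * -74 = -13.468
0.273 * 47 = 12.831
0.545 * 70 = 38.15
EU = -13.468 + 12.831 + 38.15
= 37.51


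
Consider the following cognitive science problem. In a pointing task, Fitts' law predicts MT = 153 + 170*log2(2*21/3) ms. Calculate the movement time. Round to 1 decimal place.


MT = 153 + 170 * log2(2*21/3)
2D/W = 14.0
log2(14.0) = 3.8074
MT = 153 + 170 * 3.8074
= 800.3 ms


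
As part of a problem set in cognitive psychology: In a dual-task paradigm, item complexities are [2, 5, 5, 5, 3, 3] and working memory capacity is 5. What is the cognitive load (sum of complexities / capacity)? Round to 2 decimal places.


Total complexity = 2 + 5 + 5 + 5 + 3 + 3 = 23
Load = total / capacity = 23 / 5
= 4.60


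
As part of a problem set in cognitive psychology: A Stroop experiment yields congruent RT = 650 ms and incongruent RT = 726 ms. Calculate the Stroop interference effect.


Stroop effect = RT(incongruent) - RT(congruent)
= 726 - 650
= 76 ms


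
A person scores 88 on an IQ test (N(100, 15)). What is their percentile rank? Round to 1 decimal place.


z = (IQ - mean) / SD
z = (88 - 100) / 15 = -0.8
Percentile = Phi(-0.8) * 100
Phi(-0.8) = 0.211855
= 21.2


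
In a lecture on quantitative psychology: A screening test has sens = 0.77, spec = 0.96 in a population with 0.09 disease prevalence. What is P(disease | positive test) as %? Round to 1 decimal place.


PPV = (sens * prev) / (sens * prev + (1-spec) * (1-prev))
Numerator = 0.77 * 0.09 = 0.0693
P(positive and no disease) = (1 - spec) * (1 - prev) = (1 - 0.96) * (1 - 0.09) = 0.0364
Denominator = 0.0693 + 0.0364 = 0.1057
PPV = 0.0693 / 0.1057 = 0.655629
As percentage = 65.6


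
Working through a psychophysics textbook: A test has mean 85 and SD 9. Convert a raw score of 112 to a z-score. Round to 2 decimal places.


z = (X - mu) / sigma
= (112 - 85) / 9
= 27 / 9
= 3.00


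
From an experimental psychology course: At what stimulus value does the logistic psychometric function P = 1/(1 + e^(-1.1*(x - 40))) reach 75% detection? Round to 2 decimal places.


At P = 0.75: 0.75 = 1/(1 + e^(-k*(x-x0)))
Solving: e^(-k*(x-x0)) = 1/3
x = x0 + ln(3)/k
ln(3) = 1.0986
x = 40 + 1.0986/1.1
= 40 + 0.9987
= 41.00


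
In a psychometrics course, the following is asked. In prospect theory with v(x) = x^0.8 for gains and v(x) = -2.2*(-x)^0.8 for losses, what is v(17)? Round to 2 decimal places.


Since x = 17 >= 0, use v(x) = x^0.8
17^0.8 = 9.6463
v(17) = 9.65


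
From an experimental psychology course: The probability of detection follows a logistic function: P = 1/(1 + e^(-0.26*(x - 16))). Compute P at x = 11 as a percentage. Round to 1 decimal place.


P(x) = 1/(1 + e^(-0.26*(11 - 16)))
Exponent = -0.26 * -5 = 1.3
e^(1.3) = 3.669297
P = 1/(1 + 3.669297) = 0.214165
Percentage = 21.4


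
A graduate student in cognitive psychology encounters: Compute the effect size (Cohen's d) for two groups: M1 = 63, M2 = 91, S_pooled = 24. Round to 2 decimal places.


Cohen's d = (M1 - M2) / S_pooled
= (63 - 91) / 24
= -28 / 24
= -1.17


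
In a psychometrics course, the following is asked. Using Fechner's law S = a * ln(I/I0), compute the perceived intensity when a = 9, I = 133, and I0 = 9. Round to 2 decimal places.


S = 9 * ln(133/9)
I/I0 = 14.777778
ln(14.777778) = 2.6931
S = 9 * 2.6931
= 24.24


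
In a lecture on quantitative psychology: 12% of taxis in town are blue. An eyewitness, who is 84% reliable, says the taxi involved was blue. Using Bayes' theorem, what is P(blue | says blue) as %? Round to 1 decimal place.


P(blue | says blue) = P(says blue | blue)*P(blue) / [P(says blue | blue)*P(blue) + P(says blue | not blue)*P(not blue)]
Numerator = 0.84 * 0.12 = 0.1008
False identification = 0.16 * 0.88 = 0.1408
P = 0.1008 / (0.1008 + 0.1408)
= 0.1008 / 0.2416
As percentage = 41.7


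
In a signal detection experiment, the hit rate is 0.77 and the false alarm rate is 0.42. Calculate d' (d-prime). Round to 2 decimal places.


d' = z(HR) - z(FAR)
z(0.77) = 0.7388
z(0.42) = -0.2019
d' = 0.7388 - -0.2019
= 0.94


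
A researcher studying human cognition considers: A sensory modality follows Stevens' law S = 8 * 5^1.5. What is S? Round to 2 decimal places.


S = 8 * 5^1.5
5^1.5 = 11.1803
S = 8 * 11.1803
= 89.44


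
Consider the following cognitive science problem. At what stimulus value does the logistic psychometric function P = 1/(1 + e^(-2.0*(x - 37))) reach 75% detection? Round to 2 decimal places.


At P = 0.75: 0.75 = 1/(1 + e^(-k*(x-x0)))
Solving: e^(-k*(x-x0)) = 1/3
x = x0 + ln(3)/k
ln(3) = 1.0986
x = 37 + 1.0986/2.0
= 37 + 0.5493
= 37.55


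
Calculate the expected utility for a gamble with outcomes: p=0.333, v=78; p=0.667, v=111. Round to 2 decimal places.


EU = sum(p_i * v_i)
0.333 * 78 = 25.974
0.667 * 111 = 74.037
EU = 25.974 + 74.037
= 100.01


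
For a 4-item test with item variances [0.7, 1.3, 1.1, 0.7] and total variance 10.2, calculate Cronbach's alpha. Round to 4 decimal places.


alpha = (k/(k-1)) * (1 - sum(s_i^2)/s_total^2)
sum(item variances) = 3.8
k/(k-1) = 4/3 = 1.333333
1 - 3.8/10.2 = 1 - 0.372549 = 0.627451
alpha = 1.333333 * 0.627451
= 0.8366


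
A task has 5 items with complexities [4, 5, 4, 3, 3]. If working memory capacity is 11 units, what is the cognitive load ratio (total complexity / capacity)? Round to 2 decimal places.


Total complexity = 4 + 5 + 4 + 3 + 3 = 19
Load = total / capacity = 19 / 11
= 1.73


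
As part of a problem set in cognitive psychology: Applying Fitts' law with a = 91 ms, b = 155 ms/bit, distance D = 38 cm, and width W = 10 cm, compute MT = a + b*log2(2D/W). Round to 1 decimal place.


MT = 91 + 155 * log2(2*38/10)
2D/W = 7.6
log2(7.6) = 2.926
MT = 91 + 155 * 2.926
= 544.5 ms


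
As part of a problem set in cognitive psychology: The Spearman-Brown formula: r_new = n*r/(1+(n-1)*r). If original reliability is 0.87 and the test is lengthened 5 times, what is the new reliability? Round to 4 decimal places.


r_new = n*r / (1 + (n-1)*r)
Numerator = 5 * 0.87 = 4.35
Denominator = 1 + 4 * 0.87 = 4.48
r_new = 4.35 / 4.48
= 0.9710


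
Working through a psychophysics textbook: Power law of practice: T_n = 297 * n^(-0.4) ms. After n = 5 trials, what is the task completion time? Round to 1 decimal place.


T_n = 297 * 5^(-0.4)
5^(-0.4) = 0.525306
T_n = 297 * 0.525306
= 156.0 ms


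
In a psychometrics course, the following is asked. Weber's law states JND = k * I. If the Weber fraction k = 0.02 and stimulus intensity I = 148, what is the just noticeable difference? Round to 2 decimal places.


JND = k * I
JND = 0.02 * 148
= 2.96


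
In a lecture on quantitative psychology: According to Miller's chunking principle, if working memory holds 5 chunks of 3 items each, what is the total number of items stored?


Total items = chunks * items_per_chunk
= 5 * 3
= 15


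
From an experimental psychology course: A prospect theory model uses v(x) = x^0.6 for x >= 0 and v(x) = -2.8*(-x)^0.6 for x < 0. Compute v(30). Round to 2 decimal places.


Since x = 30 >= 0, use v(x) = x^0.6
30^0.6 = 7.6961
v(30) = 7.70


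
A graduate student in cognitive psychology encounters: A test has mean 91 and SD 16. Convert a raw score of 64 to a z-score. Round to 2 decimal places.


z = (X - mu) / sigma
= (64 - 91) / 16
= -27 / 16
= -1.69


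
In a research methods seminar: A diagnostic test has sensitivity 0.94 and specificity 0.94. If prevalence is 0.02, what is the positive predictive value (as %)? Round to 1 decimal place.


PPV = (sens * prev) / (sens * prev + (1-spec) * (1-prev))
Numerator = 0.94 * 0.02 = 0.0188
P(positive and no disease) = (1 - spec) * (1 - prev) = (1 - 0.94) * (1 - 0.02) = 0.0588
Denominator = 0.0188 + 0.0588 = 0.0776
PPV = 0.0188 / 0.0776 = 0.242268
As percentage = 24.2


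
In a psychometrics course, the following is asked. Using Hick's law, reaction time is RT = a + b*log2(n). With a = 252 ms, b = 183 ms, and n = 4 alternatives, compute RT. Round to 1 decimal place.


RT = 252 + 183 * log2(4)
log2(4) = 2.0
RT = 252 + 183 * 2.0
= 252 + 366.0
= 618.0 ms


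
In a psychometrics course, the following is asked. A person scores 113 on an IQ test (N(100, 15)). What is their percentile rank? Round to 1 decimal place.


z = (IQ - mean) / SD
z = (113 - 100) / 15 = 0.8667
Percentile = Phi(0.8667) * 100
Phi(0.8667) = 0.806947
= 80.7


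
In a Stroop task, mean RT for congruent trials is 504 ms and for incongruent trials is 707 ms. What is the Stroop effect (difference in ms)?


Stroop effect = RT(incongruent) - RT(congruent)
= 707 - 504
= 203 ms


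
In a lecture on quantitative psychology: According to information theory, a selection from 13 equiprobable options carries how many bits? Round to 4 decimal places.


H = log2(n)
H = log2(13)
= 3.7004


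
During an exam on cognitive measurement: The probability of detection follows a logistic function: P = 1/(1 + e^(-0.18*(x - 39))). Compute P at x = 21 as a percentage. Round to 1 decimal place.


P(x) = 1/(1 + e^(-0.18*(21 - 39)))
Exponent = -0.18 * -18 = 3.24
e^(3.24) = 25.533722
P = 1/(1 + 25.533722) = 0.037688
Percentage = 3.8


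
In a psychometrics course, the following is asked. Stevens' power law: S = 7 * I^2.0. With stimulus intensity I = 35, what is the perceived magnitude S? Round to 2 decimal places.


S = 7 * 35^2.0
35^2.0 = 1225.0
S = 7 * 1225.0
= 8575.00


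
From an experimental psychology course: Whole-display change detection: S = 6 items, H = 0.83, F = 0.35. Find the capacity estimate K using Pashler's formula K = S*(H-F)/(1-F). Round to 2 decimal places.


K = S * (H - F) / (1 - F)
H - F = 0.48
1 - F = 0.65
K = 6 * 0.48 / 0.65
= 4.43


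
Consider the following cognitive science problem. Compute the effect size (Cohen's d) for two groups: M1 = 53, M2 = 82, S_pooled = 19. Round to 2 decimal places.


Cohen's d = (M1 - M2) / S_pooled
= (53 - 82) / 19
= -29 / 19
= -1.53


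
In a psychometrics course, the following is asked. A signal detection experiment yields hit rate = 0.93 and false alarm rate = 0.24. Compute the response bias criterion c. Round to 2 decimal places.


c = -0.5 * (z(HR) + z(FAR))
z(0.93) = 1.4758
z(0.24) = -0.7063
c = -0.5 * (1.4758 + -0.7063)
= -0.5 * 0.7695
= -0.38


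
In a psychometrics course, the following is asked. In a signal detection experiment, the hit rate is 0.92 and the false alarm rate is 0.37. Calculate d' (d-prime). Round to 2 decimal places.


d' = z(HR) - z(FAR)
z(0.92) = 1.4051
z(0.37) = -0.3319
d' = 1.4051 - -0.3319
= 1.74


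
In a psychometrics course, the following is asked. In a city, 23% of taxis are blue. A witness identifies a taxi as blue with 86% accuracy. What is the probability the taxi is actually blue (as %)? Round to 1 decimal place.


P(blue | says blue) = P(says blue | blue)*P(blue) / [P(says blue | blue)*P(blue) + P(says blue | not blue)*P(not blue)]
Numerator = 0.86 * 0.23 = 0.1978
False identification = 0.14 * 0.77 = 0.1078
P = 0.1978 / (0.1978 + 0.1078)
= 0.1978 / 0.3056
As percentage = 64.7


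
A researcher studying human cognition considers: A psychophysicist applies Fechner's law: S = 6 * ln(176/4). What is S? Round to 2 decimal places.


S = 6 * ln(176/4)
I/I0 = 44.0
ln(44.0) = 3.7842
S = 6 * 3.7842
= 22.71


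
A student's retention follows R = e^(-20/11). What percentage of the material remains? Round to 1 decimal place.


R = e^(-t/S)
-t/S = -20/11 = -1.818182
R = e^(-1.818182) = 0.162321
Percentage = 0.162321 * 100
= 16.2


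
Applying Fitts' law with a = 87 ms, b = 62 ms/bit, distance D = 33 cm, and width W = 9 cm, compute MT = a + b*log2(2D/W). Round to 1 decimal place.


MT = 87 + 62 * log2(2*33/9)
2D/W = 7.333333
log2(7.333333) = 2.8745
MT = 87 + 62 * 2.8745
= 265.2 ms


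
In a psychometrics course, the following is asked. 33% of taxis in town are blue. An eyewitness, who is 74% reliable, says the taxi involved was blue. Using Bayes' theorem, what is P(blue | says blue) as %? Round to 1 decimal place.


P(blue | says blue) = P(says blue | blue)*P(blue) / [P(says blue | blue)*P(blue) + P(says blue | not blue)*P(not blue)]
Numerator = 0.74 * 0.33 = 0.2442
False identification = 0.26 * 0.67 = 0.1742
P = 0.2442 / (0.2442 + 0.1742)
= 0.2442 / 0.4184
As percentage = 58.4


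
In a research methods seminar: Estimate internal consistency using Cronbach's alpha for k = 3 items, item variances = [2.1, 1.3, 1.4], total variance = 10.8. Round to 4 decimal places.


alpha = (k/(k-1)) * (1 - sum(s_i^2)/s_total^2)
sum(item variances) = 4.8
k/(k-1) = 3/2 = 1.5
1 - 4.8/10.8 = 1 - 0.444444 = 0.555556
alpha = 1.5 * 0.555556
= 0.8333
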